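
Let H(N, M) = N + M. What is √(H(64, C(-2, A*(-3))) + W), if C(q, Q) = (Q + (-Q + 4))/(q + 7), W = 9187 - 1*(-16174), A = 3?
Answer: √635645/5 ≈ 159.45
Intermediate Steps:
W = 25361 (W = 9187 + 16174 = 25361)
C(q, Q) = 4/(7 + q) (C(q, Q) = (Q + (4 - Q))/(7 + q) = 4/(7 + q))
H(N, M) = M + N
√(H(64, C(-2, A*(-3))) + W) = √((4/(7 - 2) + 64) + 25361) = √((4/5 + 64) + 25361) = √((4*(⅕) + 64) + 25361) = √((⅘ + 64) + 25361) = √(324/5 + 25361) = √(127129/5) = √635645/5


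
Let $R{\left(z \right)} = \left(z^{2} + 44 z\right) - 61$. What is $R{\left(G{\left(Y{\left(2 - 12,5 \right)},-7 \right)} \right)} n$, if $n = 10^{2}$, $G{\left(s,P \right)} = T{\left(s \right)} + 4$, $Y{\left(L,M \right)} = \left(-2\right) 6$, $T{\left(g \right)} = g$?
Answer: $-34900$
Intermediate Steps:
$Y{\left(L,M \right)} = -12$
$G{\left(s,P \right)} = 4 + s$ ($G{\left(s,P \right)} = s + 4 = 4 + s$)
$R{\left(z \right)} = -61 + z^{2} + 44 z$
$n = 100$
$R{\left(G{\left(Y{\left(2 - 12,5 \right)},-7 \right)} \right)} n = \left(-61 + \left(4 - 12\right)^{2} + 44 \left(4 - 12\right)\right) 100 = \left(-61 + \left(-8\right)^{2} + 44 \left(-8\right)\right) 100 = \left(-61 + 64 - 352\right) 100 = \left(-349\right) 100 = -34900$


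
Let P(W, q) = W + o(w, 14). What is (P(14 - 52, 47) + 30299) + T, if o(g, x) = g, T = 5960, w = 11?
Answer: 36232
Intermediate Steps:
P(W, q) = 11 + W (P(W, q) = W + 11 = 11 + W)
(P(14 - 52, 47) + 30299) + T = ((11 + (14 - 52)) + 30299) + 5960 = ((11 - 38) + 30299) + 5960 = (-27 + 30299) + 5960 = 30272 + 5960 = 36232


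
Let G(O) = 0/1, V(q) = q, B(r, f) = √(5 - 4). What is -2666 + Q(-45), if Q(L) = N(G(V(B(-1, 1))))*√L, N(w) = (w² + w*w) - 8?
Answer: -2666 - 24*I*√5 ≈ -2666.0 - 53.666*I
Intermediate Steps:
B(r, f) = 1 (B(r, f) = √1 = 1)
G(O) = 0 (G(O) = 0*1 = 0)
N(w) = -8 + 2*w² (N(w) = (w² + w²) - 8 = 2*w² - 8 = -8 + 2*w²)
Q(L) = -8*√L (Q(L) = (-8 + 2*0²)*√L = (-8 + 2*0)*√L = (-8 + 0)*√L = -8*√L)
-2666 + Q(-45) = -2666 - 24*I*√5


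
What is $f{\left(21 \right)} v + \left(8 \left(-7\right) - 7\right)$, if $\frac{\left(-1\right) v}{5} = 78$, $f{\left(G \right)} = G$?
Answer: $-8253$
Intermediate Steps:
$v = -390$ ($v = \left(-5\right) 78 = -390$)
$f{\left(21 \right)} v + \left(8 \left(-7\right) - 7\right) = 21 \left(-390\right) + \left(8 \left(-7\right) - 7\right) = -8190 - 63 = -8253$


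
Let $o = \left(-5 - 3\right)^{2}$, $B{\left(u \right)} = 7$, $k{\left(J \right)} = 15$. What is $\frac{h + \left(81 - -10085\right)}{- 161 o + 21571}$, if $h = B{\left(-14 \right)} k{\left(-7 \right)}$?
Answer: $\frac{10271}{11267} \approx 0.9116$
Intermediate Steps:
$o = 64$ ($o = \left(-8\right)^{2} = 64$)
$h = 105$ ($h = 7 \cdot 15 = 105$)
$\frac{h + \left(81 - -10085\right)}{- 161 o + 21571} = \frac{105 + \left(81 - -10085\right)}{\left(-161\right) 64 + 21571} = \frac{105 + \left(81 + 10085\right)}{-10304 + 21571} = \frac{105 + 10166}{11267} = 10271 \cdot \frac{1}{11267} = \frac{10271}{11267}$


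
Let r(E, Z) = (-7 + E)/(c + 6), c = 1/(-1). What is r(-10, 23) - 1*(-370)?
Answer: 1833/5 ≈ 366.60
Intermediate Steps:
c = -1
r(E, Z) = -7/5 + E/5 (r(E, Z) = (-7 + E)/(-1 + 6) = (-7 + E)/5 = (-7 + E)*(⅕) = -7/5 + E/5)
r(-10, 23) - 1*(-370) = (-7/5 + (⅕)*(-10)) - 1*(-370) = (-7/5 - 2) + 370 = -17/5 + 370 = 1833/5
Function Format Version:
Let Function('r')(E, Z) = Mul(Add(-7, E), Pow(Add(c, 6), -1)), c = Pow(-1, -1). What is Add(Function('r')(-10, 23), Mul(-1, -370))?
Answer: Rational(1833, 5) ≈ 366.60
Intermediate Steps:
c = -1
Function('r')(E, Z) = Add(Rational(-7, 5), Mul(Rational(1, 5), E)) (Function('r')(E, Z) = Mul(Add(-7, E), Pow(Add(-1, 6), -1)) = Mul(Add(-7, E), Pow(5, -1)) = Mul(Add(-7, E), Rational(1, 5)) = Add(Rational(-7, 5), Mul(Rational(1, 5), E)))
Add(Function('r')(-10, 23), Mul(-1, -370)) = Add(Add(Rational(-7, 5), Mul(Rational(1, 5), -10)), Mul(-1, -370)) = Add(Add(Rational(-7, 5), -2), 370) = Add(Rational(-17, 5), 370) = Rational(1833, 5)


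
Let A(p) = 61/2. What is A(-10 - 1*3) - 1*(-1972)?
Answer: 4005/2 ≈ 2002.5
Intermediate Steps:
A(p) = 61/2 (A(p) = 61*(1/2) = 61/2)
A(-10 - 1*3) - 1*(-1972) = 61/2 - 1*(-1972) = 61/2 + 1972 = 4005/2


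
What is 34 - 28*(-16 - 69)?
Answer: 2414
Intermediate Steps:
34 - 28*(-16 - 69) = 34 - 28*(-85) = 34 + 2380 = 2414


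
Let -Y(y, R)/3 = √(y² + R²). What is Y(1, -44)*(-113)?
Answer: 339*√1937 ≈ 14920.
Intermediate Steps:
Y(y, R) = -3*√(R² + y²) (Y(y, R) = -3*√(y² + R²) = -3*√(R² + y²))
Y(1, -44)*(-113) = -3*√((-44)² + 1²)*(-113) = -3*√(1936 + 1)*(-113) = -3*√1937*(-113) = 339*√1937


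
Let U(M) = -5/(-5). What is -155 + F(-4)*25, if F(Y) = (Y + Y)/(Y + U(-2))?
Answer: -265/3 ≈ -88.333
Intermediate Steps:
U(M) = 1 (U(M) = -5*(-1/5) = 1)
F(Y) = 2*Y/(1 + Y) (F(Y) = (Y + Y)/(Y + 1) = (2*Y)/(1 + Y) = 2*Y/(1 + Y))
-155 + F(-4)*25 = -155 + (2*(-4)/(1 - 4))*25 = -155 + (2*(-4)/(-3))*25 = -155 + (2*(-4)*(-1/3))*25 = -155 + (8/3)*25 = -155 + 200/3 = -265/3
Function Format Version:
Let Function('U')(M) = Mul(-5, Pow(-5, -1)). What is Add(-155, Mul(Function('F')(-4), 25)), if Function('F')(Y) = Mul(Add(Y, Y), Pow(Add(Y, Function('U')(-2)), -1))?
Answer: Rational(-265, 3) ≈ -88.333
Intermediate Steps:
Function('U')(M) = 1 (Function('U')(M) = Mul(-5, Rational(-1, 5)) = 1)
Function('F')(Y) = Mul(2, Y, Pow(Add(1, Y), -1)) (Function('F')(Y) = Mul(Add(Y, Y), Pow(Add(Y, 1), -1)) = Mul(Mul(2, Y), Pow(Add(1, Y), -1)) = Mul(2, Y, Pow(Add(1, Y), -1)))
Add(-155, Mul(Function('F')(-4), 25)) = Add(-155, Mul(Mul(2, -4, Pow(Add(1, -4), -1)), 25)) = Add(-155, Mul(Mul(2, -4, Pow(-3, -1)), 25)) = Add(-155, Mul(Mul(2, -4, Rational(-1, 3)), 25)) = Add(-155, Mul(Rational(8, 3), 25)) = Add(-155, Rational(200, 3)) = Rational(-265, 3)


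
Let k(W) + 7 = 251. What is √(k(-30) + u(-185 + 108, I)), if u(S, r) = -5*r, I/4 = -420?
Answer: 2*√2161 ≈ 92.973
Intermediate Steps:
I = -1680 (I = 4*(-420) = -1680)
k(W) = 244 (k(W) = -7 + 251 = 244)
√(k(-30) + u(-185 + 108, I)) = √(244 - 5*(-1680)) = √(244 + 8400) = √8644 = 2*√2161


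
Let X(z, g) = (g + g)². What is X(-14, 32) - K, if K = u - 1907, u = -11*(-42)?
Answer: 5541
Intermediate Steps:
u = 462
X(z, g) = 4*g² (X(z, g) = (2*g)² = 4*g²)
K = -1445 (K = 462 - 1907 = -1445)
X(-14, 32) - K = 4*32² - 1*(-1445) = 4*1024 + 1445 = 4096 + 1445 = 5541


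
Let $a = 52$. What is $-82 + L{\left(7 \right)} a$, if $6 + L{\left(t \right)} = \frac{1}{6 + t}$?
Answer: $-390$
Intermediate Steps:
$L{\left(t \right)} = -6 + \frac{1}{6 + t}$
$-82 + L{\left(7 \right)} a = -82 + \frac{-35 - 42}{6 + 7} \cdot 52 = -82 + \frac{-35 - 42}{13} \cdot 52 = -82 + \frac{1}{13} \left(-77\right) 52 = -82 - 308 = -390$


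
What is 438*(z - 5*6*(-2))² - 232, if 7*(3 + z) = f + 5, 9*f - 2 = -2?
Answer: 71477240/49 ≈ 1.4587e+6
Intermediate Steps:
f = 0 (f = 2/9 + (⅑)*(-2) = 2/9 - 2/9 = 0)
z = -16/7 (z = -3 + (0 + 5)/7 = -3 + (⅐)*5 = -3 + 5/7 = -16/7 ≈ -2.2857)
438*(z - 5*6*(-2))² - 232 = 438*(-16/7 - 5*6*(-2))² - 232 = 438*(-16/7 - 30*(-2))² - 232 = 438*(-16/7 + 60)² - 232 = 438*(404/7)² - 232 = 438*(163216/49) - 232 = 71488608/49 - 232 = 71477240/49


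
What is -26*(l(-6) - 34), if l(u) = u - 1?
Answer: 1066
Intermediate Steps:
l(u) = -1 + u
-26*(l(-6) - 34) = -26*((-1 - 6) - 34) = -26*(-7 - 34) = -26*(-41) = 1066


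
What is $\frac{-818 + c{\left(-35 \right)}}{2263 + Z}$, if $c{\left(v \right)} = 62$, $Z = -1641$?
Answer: $- \frac{378}{311} \approx -1.2154$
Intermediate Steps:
$\frac{-818 + c{\left(-35 \right)}}{2263 + Z} = \frac{-818 + 62}{2263 - 1641} = - \frac{756}{622} = \left(-756\right) \frac{1}{622} = - \frac{378}{311}$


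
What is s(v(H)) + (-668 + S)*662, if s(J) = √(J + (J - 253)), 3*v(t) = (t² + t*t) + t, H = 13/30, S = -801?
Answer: -972478 + I*√511233/45 ≈ -9.7248e+5 + 15.889*I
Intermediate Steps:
H = 13/30 (H = 13*(1/30) = 13/30 ≈ 0.43333)
v(t) = t/3 + 2*t²/3 (v(t) = ((t² + t*t) + t)/3 = ((t² + t²) + t)/3 = (2*t² + t)/3 = (t + 2*t²)/3 = t/3 + 2*t²/3)
s(J) = √(-253 + 2*J) (s(J) = √(J + (-253 + J)) = √(-253 + 2*J))
s(v(H)) + (-668 + S)*662 = √(-253 + 2*((⅓)*(13/30)*(1 + 2*(13/30)))) + (-668 - 801)*662 = √(-253 + 2*((⅓)*(13/30)*(1 + 13/15))) - 1469*662 = √(-253 + 2*((⅓)*(13/30)*(28/15))) - 972478 = √(-253 + 2*(182/675)) - 972478 = √(-253 + 364/675) - 972478 = √(-170411/675) - 972478 = I*√511233/45 - 972478 = -972478 + I*√511233/45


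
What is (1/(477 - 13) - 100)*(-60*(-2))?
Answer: -695985/58 ≈ -12000.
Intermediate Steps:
(1/(477 - 13) - 100)*(-60*(-2)) = (1/464 - 100)*120 = -46399/464*120 = -695985/58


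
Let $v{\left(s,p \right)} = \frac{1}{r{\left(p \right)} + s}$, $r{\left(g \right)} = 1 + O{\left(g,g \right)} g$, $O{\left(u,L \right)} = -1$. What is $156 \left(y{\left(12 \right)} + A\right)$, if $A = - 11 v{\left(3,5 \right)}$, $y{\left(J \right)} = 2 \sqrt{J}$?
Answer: $1716 + 624 \sqrt{3} \approx 2796.8$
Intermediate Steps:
$r{\left(g \right)} = 1 - g$
$v{\left(s,p \right)} = \frac{1}{1 + s - p}$ ($v{\left(s,p \right)} = \frac{1}{\left(1 - p\right) + s} = \frac{1}{1 + s - p}$)
$A = 11$ ($A = - \frac{11}{1 + 3 - 5} = - \frac{11}{-1} = \left(-11\right) \left(-1\right) = 11$)
$156 \left(y{\left(12 \right)} + A\right) = 156 \left(2 \sqrt{12} + 11\right) = 156 \left(2 \cdot 2 \sqrt{3} + 11\right) = 156 \left(4 \sqrt{3} + 11\right) = 156 \left(11 + 4 \sqrt{3}\right) = 1716 + 624 \sqrt{3}$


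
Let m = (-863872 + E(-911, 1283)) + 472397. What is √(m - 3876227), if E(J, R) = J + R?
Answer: I*√4267330 ≈ 2065.8*I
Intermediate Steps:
m = -391103 (m = (-863872 + (-911 + 1283)) + 472397 = (-863872 + 372) + 472397 = -863500 + 472397 = -391103)
√(m - 3876227) = √(-391103 - 3876227) = √(-4267330) = I*√4267330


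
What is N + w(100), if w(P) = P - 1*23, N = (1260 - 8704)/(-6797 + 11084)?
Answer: 322655/4287 ≈ 75.264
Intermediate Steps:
N = -7444/4287 ≈ -1.7364
w(P) = -23 + P (w(P) = P - 23 = -23 + P)
N + w(100) = -7444/4287 + (-23 + 100) = -7444/4287 + 77 = 322655/4287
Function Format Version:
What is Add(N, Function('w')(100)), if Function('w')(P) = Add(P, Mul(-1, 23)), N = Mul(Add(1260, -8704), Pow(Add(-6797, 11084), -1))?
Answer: Rational(322655, 4287) ≈ 75.264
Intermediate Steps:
N = Rational(-7444, 4287) (N = Mul(-7444, Pow(4287, -1)) = Mul(-7444, Rational(1, 4287)) = Rational(-7444, 4287) ≈ -1.7364)
Function('w')(P) = Add(-23, P) (Function('w')(P) = Add(P, -23) = Add(-23, P))
Add(N, Function('w')(100)) = Add(Rational(-7444, 4287), Add(-23, 100)) = Add(Rational(-7444, 4287), 77) = Rational(322655, 4287)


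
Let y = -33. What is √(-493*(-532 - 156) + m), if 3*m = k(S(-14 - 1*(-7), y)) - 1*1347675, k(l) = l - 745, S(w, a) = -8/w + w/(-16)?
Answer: I*√778197819/84 ≈ 332.1*I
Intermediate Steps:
S(w, a) = -8/w - w/16 (S(w, a) = -8/w + w*(-1/16) = -8/w - w/16)
k(l) = -745 + l
m = -151022863/336 (m = ((-745 + (-8/(-14 - 1*(-7)) - (-14 - 1*(-7))/16)) - 1*1347675)/3 = ((-745 + (-8/(-14 + 7) - (-14 + 7)/16)) - 1347675)/3 = ((-745 + (-8/(-7) - 1/16*(-7))) - 1347675)/3 = ((-745 + (-8*(-⅐) + 7/16)) - 1347675)/3 = ((-745 + (8/7 + 7/16)) - 1347675)/3 = ((-745 + 177/112) - 1347675)/3 = (-83263/112 - 1347675)/3 = (⅓)*(-151022863/112) = -151022863/336 ≈ -4.4947e+5)
√(-493*(-532 - 156) + m) = √(-493*(-532 - 156) - 151022863/336) = √(-493*(-688) - 151022863/336) = √(339184 - 151022863/336) = √(-37057039/336) = I*√778197819/84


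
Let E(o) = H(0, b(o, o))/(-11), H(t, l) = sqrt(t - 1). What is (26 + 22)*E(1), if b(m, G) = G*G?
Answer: -48*I/11 ≈ -4.3636*I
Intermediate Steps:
b(m, G) = G**2
H(t, l) = sqrt(-1 + t)
E(o) = -I/11 (E(o) = sqrt(-1 + 0)/(-11) = sqrt(-1)*(-1/11) = I*(-1/11) = -I/11)
(26 + 22)*E(1) = (26 + 22)*(-I/11) = 48*(-I/11) = -48*I/11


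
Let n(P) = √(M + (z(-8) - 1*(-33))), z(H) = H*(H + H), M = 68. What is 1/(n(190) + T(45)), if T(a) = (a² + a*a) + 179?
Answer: 4229/17884212 - √229/17884212 ≈ 0.00023562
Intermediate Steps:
z(H) = 2*H² (z(H) = H*(2*H) = 2*H²)
T(a) = 179 + 2*a² (T(a) = (a² + a²) + 179 = 2*a² + 179 = 179 + 2*a²)
n(P) = √229 (n(P) = √(68 + (2*(-8)² - 1*(-33))) = √(68 + (2*64 + 33)) = √(68 + (128 + 33)) = √(68 + 161) = √229)
1/(n(190) + T(45)) = 1/(√229 + (179 + 2*45²)) = 1/(√229 + (179 + 2*2025)) = 1/(√229 + (179 + 4050)) = 1/(√229 + 4229) = 1/(4229 + √229)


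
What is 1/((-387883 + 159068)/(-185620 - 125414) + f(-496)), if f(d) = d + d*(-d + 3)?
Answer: -311034/77136203185 ≈ -4.0323e-6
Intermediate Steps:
f(d) = d + d*(3 - d)
1/((-387883 + 159068)/(-185620 - 125414) + f(-496)) = 1/((-387883 + 159068)/(-185620 - 125414) - 496*(4 - 1*(-496))) = 1/(-228815/(-311034) - 496*(4 + 496)) = 1/(-228815*(-1/311034) - 496*500) = 1/(228815/311034 - 248000) = 1/(-77136203185/311034) = -311034/77136203185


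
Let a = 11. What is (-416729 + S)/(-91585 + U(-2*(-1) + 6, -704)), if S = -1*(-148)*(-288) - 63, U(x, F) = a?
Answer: 229708/45787 ≈ 5.0169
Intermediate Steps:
U(x, F) = 11
S = -42687 (S = 148*(-288) - 63 = -42624 - 63 = -42687)
(-416729 + S)/(-91585 + U(-2*(-1) + 6, -704)) = (-416729 - 42687)/(-91585 + 11) = -459416/(-91574) = -459416*(-1/91574) = 229708/45787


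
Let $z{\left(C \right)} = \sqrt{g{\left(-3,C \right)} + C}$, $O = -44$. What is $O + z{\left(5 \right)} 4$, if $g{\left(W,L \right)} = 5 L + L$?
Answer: $-44 + 4 \sqrt{35} \approx -20.336$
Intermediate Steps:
$g{\left(W,L \right)} = 6 L$
$z{\left(C \right)} = \sqrt{7} \sqrt{C}$ ($z{\left(C \right)} = \sqrt{6 C + C} = \sqrt{7 C} = \sqrt{7} \sqrt{C}$)
$O + z{\left(5 \right)} 4 = -44 + \sqrt{7} \sqrt{5} \cdot 4 = -44 + \sqrt{35} \cdot 4 = -44 + 4 \sqrt{35}$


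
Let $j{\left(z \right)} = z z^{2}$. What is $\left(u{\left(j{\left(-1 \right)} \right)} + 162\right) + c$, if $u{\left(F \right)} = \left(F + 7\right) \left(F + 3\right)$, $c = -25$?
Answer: $149$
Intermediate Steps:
$j{\left(z \right)} = z^{3}$
$u{\left(F \right)} = \left(3 + F\right) \left(7 + F\right)$ ($u{\left(F \right)} = \left(7 + F\right) \left(3 + F\right) = \left(3 + F\right) \left(7 + F\right)$)
$\left(u{\left(j{\left(-1 \right)} \right)} + 162\right) + c = \left(\left(21 + \left(\left(-1\right)^{3}\right)^{2} + 10 \left(-1\right)^{3}\right) + 162\right) - 25 = \left(\left(21 + \left(-1\right)^{2} + 10 \left(-1\right)\right) + 162\right) - 25 = \left(\left(21 + 1 - 10\right) + 162\right) - 25 = \left(12 + 162\right) - 25 = 174 - 25 = 149$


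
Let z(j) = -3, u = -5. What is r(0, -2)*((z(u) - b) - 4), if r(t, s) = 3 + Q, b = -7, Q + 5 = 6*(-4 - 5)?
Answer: 0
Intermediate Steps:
Q = -59 (Q = -5 + 6*(-4 - 5) = -5 + 6*(-9) = -5 - 54 = -59)
r(t, s) = -56 (r(t, s) = 3 - 59 = -56)
r(0, -2)*((z(u) - b) - 4) = -56*((-3 - 1*(-7)) - 4) = -56*((-3 + 7) - 4) = -56*(4 - 4) = -56*0 = 0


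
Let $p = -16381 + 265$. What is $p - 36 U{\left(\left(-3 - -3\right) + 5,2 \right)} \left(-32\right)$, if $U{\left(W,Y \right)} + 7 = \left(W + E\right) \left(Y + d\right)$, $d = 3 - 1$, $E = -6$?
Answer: $-28788$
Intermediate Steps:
$d = 2$
$U{\left(W,Y \right)} = -7 + \left(-6 + W\right) \left(2 + Y\right)$ ($U{\left(W,Y \right)} = -7 + \left(W - 6\right) \left(Y + 2\right) = -7 + \left(-6 + W\right) \left(2 + Y\right)$)
$p = -16116$
$p - 36 U{\left(\left(-3 - -3\right) + 5,2 \right)} \left(-32\right) = -16116 - 36 \left(-19 - 12 + 2 \left(\left(-3 - -3\right) + 5\right) + \left(\left(-3 - -3\right) + 5\right) 2\right) \left(-32\right) = -16116 - 36 \left(-19 - 12 + 2 \left(\left(-3 + 3\right) + 5\right) + \left(\left(-3 + 3\right) + 5\right) 2\right) \left(-32\right) = -16116 - 36 \left(-19 - 12 + 2 \left(0 + 5\right) + \left(0 + 5\right) 2\right) \left(-32\right) = -16116 - 36 \left(-19 - 12 + 2 \cdot 5 + 5 \cdot 2\right) \left(-32\right) = -16116 - 36 \left(-19 - 12 + 10 + 10\right) \left(-32\right) = -16116 - 36 \left(-11\right) \left(-32\right) = -16116 - \left(-396\right) \left(-32\right) = -16116 - 12672 = -28788$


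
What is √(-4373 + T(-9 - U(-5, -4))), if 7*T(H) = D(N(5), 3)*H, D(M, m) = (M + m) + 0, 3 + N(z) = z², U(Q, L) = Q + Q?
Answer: I*√214102/7 ≈ 66.102*I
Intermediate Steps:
U(Q, L) = 2*Q
N(z) = -3 + z²
D(M, m) = M + m
T(H) = 25*H/7 (T(H) = (((-3 + 5²) + 3)*H)/7 = (((-3 + 25) + 3)*H)/7 = ((22 + 3)*H)/7 = (25*H)/7 = 25*H/7)
√(-4373 + T(-9 - U(-5, -4))) = √(-4373 + 25*(-9 - 2*(-5))/7) = √(-4373 + 25*(-9 - 1*(-10))/7) = √(-4373 + 25*(-9 + 10)/7) = √(-4373 + (25/7)*1) = √(-4373 + 25/7) = √(-30586/7) = I*√214102/7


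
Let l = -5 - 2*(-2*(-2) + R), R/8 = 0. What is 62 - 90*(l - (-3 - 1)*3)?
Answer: 152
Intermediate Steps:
R = 0 (R = 8*0 = 0)
l = -13 (l = -5 - 2*(-2*(-2) + 0) = -5 - 2*(4 + 0) = -5 - 2*4 = -5 - 8 = -13)
62 - 90*(l - (-3 - 1)*3) = 62 - 90*(-13 - (-3 - 1)*3) = 62 - 90*(-13 - (-4)*3) = 62 - 90*(-13 - 1*(-12)) = 62 - 90*(-13 + 12) = 62 - 90*(-1) = 62 + 90 = 152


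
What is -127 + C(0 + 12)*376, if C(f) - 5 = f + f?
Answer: 10777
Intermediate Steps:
C(f) = 5 + 2*f (C(f) = 5 + (f + f) = 5 + 2*f)
-127 + C(0 + 12)*376 = -127 + (5 + 2*(0 + 12))*376 = -127 + (5 + 2*12)*376 = -127 + (5 + 24)*376 = -127 + 29*376 = -127 + 10904 = 10777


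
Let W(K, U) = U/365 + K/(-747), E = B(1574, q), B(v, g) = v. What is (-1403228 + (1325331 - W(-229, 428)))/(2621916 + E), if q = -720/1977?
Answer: -10619704918/357653832975 ≈ -0.029693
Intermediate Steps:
q = -240/659 (q = -720*1/1977 = -240/659 ≈ -0.36419)
E = 1574
W(K, U) = -K/747 + U/365 (W(K, U) = U*(1/365) + K*(-1/747) = U/365 - K/747 = -K/747 + U/365)
(-1403228 + (1325331 - W(-229, 428)))/(2621916 + E) = (-1403228 + (1325331 - (-1/747*(-229) + (1/365)*428)))/(2621916 + 1574) = (-1403228 + (1325331 - (229/747 + 428/365)))/2623490 = (-1403228 + (1325331 - 1*403301/272655))*(1/2623490) = (-1403228 + (1325331 - 403301/272655))*(1/2623490) = (-1403228 + 361357720504/272655)*(1/2623490) = -21239409836/272655*1/2623490 = -10619704918/357653832975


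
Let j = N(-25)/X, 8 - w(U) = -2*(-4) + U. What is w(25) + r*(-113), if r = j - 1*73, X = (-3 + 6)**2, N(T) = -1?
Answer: 74129/9 ≈ 8236.6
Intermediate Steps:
w(U) = -U (w(U) = 8 - (-2*(-4) + U) = 8 - (8 + U) = 8 + (-8 - U) = -U)
X = 9 (X = 3**2 = 9)
j = -1/9 ≈ -0.11111
r = -658/9 (r = -1/9 - 1*73 = -1/9 - 73 = -658/9 ≈ -73.111)
w(25) + r*(-113) = -1*25 - 658/9*(-113) = -25 + 74354/9 = 74129/9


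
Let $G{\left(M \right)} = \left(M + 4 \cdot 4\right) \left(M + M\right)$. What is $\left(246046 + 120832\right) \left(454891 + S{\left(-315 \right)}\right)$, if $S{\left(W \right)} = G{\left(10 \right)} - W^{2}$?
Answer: $130676807308$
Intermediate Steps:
$G{\left(M \right)} = 2 M \left(16 + M\right)$ ($G{\left(M \right)} = \left(M + 16\right) 2 M = \left(16 + M\right) 2 M = 2 M \left(16 + M\right)$)
$S{\left(W \right)} = 520 - W^{2}$ ($S{\left(W \right)} = 2 \cdot 10 \left(16 + 10\right) - W^{2} = 2 \cdot 10 \cdot 26 - W^{2} = 520 - W^{2}$)
$\left(246046 + 120832\right) \left(454891 + S{\left(-315 \right)}\right) = \left(246046 + 120832\right) \left(454891 + \left(520 - \left(-315\right)^{2}\right)\right) = 366878 \left(454891 + \left(520 - 99225\right)\right) = 366878 \left(454891 - 98705\right) = 366878 \cdot 356186 = 130676807308$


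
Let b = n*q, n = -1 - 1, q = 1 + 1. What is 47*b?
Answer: -188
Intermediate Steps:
q = 2
n = -2
b = -4 (b = -2*2 = -4)
47*b = 47*(-4) = -188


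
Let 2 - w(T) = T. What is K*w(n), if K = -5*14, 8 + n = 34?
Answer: 1680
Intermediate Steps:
n = 26 (n = -8 + 34 = 26)
w(T) = 2 - T
K = -70
K*w(n) = -70*(2 - 1*26) = -70*(2 - 26) = -70*(-24) = 1680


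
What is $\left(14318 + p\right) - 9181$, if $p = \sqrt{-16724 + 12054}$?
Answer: $5137 + i \sqrt{4670} \approx 5137.0 + 68.337 i$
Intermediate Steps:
$p = i \sqrt{4670}$ ($p = \sqrt{-4670} = i \sqrt{4670} \approx 68.337 i$)
$\left(14318 + p\right) - 9181 = \left(14318 + i \sqrt{4670}\right) - 9181 = 5137 + i \sqrt{4670}$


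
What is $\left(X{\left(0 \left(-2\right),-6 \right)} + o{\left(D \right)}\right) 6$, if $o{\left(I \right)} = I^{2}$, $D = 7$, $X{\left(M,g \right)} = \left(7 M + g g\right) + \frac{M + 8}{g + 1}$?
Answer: $\frac{2502}{5} \approx 500.4$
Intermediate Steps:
$X{\left(M,g \right)} = g^{2} + 7 M + \frac{8 + M}{1 + g}$ ($X{\left(M,g \right)} = \left(7 M + g^{2}\right) + \frac{8 + M}{1 + g} = \left(g^{2} + 7 M\right) + \frac{8 + M}{1 + g} = g^{2} + 7 M + \frac{8 + M}{1 + g}$)
$\left(X{\left(0 \left(-2\right),-6 \right)} + o{\left(D \right)}\right) 6 = \left(\frac{8 + \left(-6\right)^{2} + \left(-6\right)^{3} + 8 \cdot 0 \left(-2\right) + 7 \cdot 0 \left(-2\right) \left(-6\right)}{1 - 6} + 7^{2}\right) 6 = \left(\frac{8 + 36 - 216 + 8 \cdot 0 + 7 \cdot 0 \left(-6\right)}{-5} + 49\right) 6 = \left(- \frac{8 + 36 - 216 + 0 + 0}{5} + 49\right) 6 = \left(\left(- \frac{1}{5}\right) \left(-172\right) + 49\right) 6 = \left(\frac{172}{5} + 49\right) 6 = \frac{417}{5} \cdot 6 = \frac{2502}{5}$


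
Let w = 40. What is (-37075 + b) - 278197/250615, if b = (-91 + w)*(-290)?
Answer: -5585233472/250615 ≈ -22286.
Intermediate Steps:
b = 14790 (b = (-91 + 40)*(-290) = -51*(-290) = 14790)
(-37075 + b) - 278197/250615 = (-37075 + 14790) - 278197/250615 = -22285 - 278197*1/250615 = -22285 - 278197/250615 = -5585233472/250615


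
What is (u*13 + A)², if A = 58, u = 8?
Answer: 26244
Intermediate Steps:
(u*13 + A)² = (8*13 + 58)² = (104 + 58)² = 162² = 26244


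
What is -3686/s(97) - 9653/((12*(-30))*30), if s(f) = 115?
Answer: -7739741/248400 ≈ -31.158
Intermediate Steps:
-3686/s(97) - 9653/((12*(-30))*30) = -3686/115 - 9653/((12*(-30))*30) = -3686*1/115 - 9653/((-360*30)) = -3686/115 - 9653/(-10800) = -3686/115 - 9653*(-1/10800) = -3686/115 + 9653/10800 = -7739741/248400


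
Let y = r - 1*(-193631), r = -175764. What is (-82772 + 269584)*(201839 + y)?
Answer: 41043717272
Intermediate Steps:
y = 17867 (y = -175764 - 1*(-193631) = -175764 + 193631 = 17867)
(-82772 + 269584)*(201839 + y) = (-82772 + 269584)*(201839 + 17867) = 186812*219706 = 41043717272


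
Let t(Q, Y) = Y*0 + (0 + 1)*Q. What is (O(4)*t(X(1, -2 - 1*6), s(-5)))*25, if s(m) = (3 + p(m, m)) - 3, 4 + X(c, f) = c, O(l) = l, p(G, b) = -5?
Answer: -300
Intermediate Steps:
X(c, f) = -4 + c
s(m) = -5 (s(m) = (3 - 5) - 3 = -2 - 3 = -5)
t(Q, Y) = Q (t(Q, Y) = 0 + 1*Q = 0 + Q = Q)
(O(4)*t(X(1, -2 - 1*6), s(-5)))*25 = (4*(-4 + 1))*25 = (4*(-3))*25 = -12*25 = -300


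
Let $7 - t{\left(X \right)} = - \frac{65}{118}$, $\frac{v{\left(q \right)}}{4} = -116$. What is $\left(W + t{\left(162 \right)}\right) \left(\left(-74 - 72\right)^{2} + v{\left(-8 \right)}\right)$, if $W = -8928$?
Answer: $- \frac{10974543138}{59} \approx -1.8601 \cdot 10^{8}$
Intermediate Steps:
$v{\left(q \right)} = -464$ ($v{\left(q \right)} = 4 \left(-116\right) = -464$)
$t{\left(X \right)} = \frac{891}{118}$ ($t{\left(X \right)} = 7 - - \frac{65}{118} = 7 + \frac{65}{118} = \frac{891}{118}$)
$\left(W + t{\left(162 \right)}\right) \left(\left(-74 - 72\right)^{2} + v{\left(-8 \right)}\right) = \left(-8928 + \frac{891}{118}\right) \left(\left(-74 - 72\right)^{2} - 464\right) = - \frac{1052613 \left(\left(-146\right)^{2} - 464\right)}{118} = - \frac{1052613 \left(21316 - 464\right)}{118} = \left(- \frac{1052613}{118}\right) 20852 = - \frac{10974543138}{59}$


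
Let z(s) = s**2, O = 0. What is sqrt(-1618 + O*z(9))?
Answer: I*sqrt(1618) ≈ 40.224*I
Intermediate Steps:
sqrt(-1618 + O*z(9)) = sqrt(-1618 + 0*9**2) = sqrt(-1618 + 0*81) = sqrt(-1618 + 0) = sqrt(-1618) = I*sqrt(1618)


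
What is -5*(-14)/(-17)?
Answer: -70/17 ≈ -4.1176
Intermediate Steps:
-5*(-14)/(-17) = 70*(-1/17) = -70/17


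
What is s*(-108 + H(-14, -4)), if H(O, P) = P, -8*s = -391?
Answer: -5474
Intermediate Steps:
s = 391/8 (s = -1/8*(-391) = 391/8 ≈ 48.875)
s*(-108 + H(-14, -4)) = 391*(-108 - 4)/8 = (391/8)*(-112) = -5474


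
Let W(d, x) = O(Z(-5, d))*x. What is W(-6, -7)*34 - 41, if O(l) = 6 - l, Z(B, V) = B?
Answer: -2659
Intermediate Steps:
W(d, x) = 11*x (W(d, x) = (6 - 1*(-5))*x = (6 + 5)*x = 11*x)
W(-6, -7)*34 - 41 = (11*(-7))*34 - 41 = -77*34 - 41 = -2618 - 41 = -2659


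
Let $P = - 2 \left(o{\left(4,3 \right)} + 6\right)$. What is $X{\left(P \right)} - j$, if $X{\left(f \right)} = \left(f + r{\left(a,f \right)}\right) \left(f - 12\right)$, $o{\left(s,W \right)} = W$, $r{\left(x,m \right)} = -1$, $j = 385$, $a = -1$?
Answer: $185$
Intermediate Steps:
$P = -18$ ($P = - 2 \left(3 + 6\right) = \left(-2\right) 9 = -18$)
$X{\left(f \right)} = \left(-1 + f\right) \left(-12 + f\right)$ ($X{\left(f \right)} = \left(f - 1\right) \left(f - 12\right) = \left(-1 + f\right) \left(-12 + f\right)$)
$X{\left(P \right)} - j = \left(12 + \left(-18\right)^{2} - -234\right) - 385 = \left(12 + 324 + 234\right) - 385 = 570 - 385 = 185$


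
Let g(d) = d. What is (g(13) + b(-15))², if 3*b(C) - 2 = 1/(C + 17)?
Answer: 6889/36 ≈ 191.36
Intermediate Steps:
b(C) = ⅔ + 1/(3*(17 + C)) (b(C) = ⅔ + 1/(3*(C + 17)) = ⅔ + 1/(3*(17 + C)))
(g(13) + b(-15))² = (13 + (35 + 2*(-15))/(3*(17 - 15)))² = (13 + (⅓)*(35 - 30)/2)² = (13 + (⅓)*(½)*5)² = (13 + ⅚)² = (83/6)² = 6889/36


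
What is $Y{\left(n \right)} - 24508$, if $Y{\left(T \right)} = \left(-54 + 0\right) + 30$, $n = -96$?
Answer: $-24532$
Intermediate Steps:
$Y{\left(T \right)} = -24$ ($Y{\left(T \right)} = -54 + 30 = -24$)
$Y{\left(n \right)} - 24508 = -24 - 24508 = -24532$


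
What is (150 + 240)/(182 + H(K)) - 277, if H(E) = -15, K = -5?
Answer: -45869/167 ≈ -274.66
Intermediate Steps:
(150 + 240)/(182 + H(K)) - 277 = (150 + 240)/(182 - 15) - 277 = 390/167 - 277 = -45869/167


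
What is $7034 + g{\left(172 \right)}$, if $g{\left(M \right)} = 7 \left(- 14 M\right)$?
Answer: $-9822$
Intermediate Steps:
$g{\left(M \right)} = - 98 M$
$7034 + g{\left(172 \right)} = 7034 - 16856 = -9822$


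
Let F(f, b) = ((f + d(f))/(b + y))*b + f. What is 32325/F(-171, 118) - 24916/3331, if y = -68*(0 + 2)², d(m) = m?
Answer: 2705418733/7784547 ≈ 347.54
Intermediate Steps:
y = -272 (y = -68*2² = -68*4 = -272)
F(f, b) = f + 2*b*f/(-272 + b) (F(f, b) = ((f + f)/(b - 272))*b + f = ((2*f)/(-272 + b))*b + f = (2*f/(-272 + b))*b + f = 2*b*f/(-272 + b) + f = f + 2*b*f/(-272 + b))
32325/F(-171, 118) - 24916/3331 = 32325/((-171*(-272 + 3*118)/(-272 + 118))) - 24916/3331 = 32325/((-171*(-272 + 354)/(-154))) - 24916*1/3331 = 32325/((-171*(-1/154)*82)) - 24916/3331 = 32325/(7011/77) - 24916/3331 = 32325*(77/7011) - 24916/3331 = 829675/2337 - 24916/3331 = 2705418733/7784547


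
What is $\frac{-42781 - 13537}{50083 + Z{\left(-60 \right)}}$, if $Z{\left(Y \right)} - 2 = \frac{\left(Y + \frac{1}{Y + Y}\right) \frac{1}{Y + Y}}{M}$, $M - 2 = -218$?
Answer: $- \frac{175171507200}{155784376799} \approx -1.1244$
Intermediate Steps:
$M = -216$ ($M = 2 - 218 = -216$)
$Z{\left(Y \right)} = 2 - \frac{Y + \frac{1}{2 Y}}{432 Y}$ ($Z{\left(Y \right)} = 2 + \frac{\left(Y + \frac{1}{Y + Y}\right) \frac{1}{Y + Y}}{-216} = 2 + \frac{Y + \frac{1}{2 Y}}{2 Y} \left(- \frac{1}{216}\right) = 2 - \frac{Y + \frac{1}{2 Y}}{432 Y}$)
$\frac{-42781 - 13537}{50083 + Z{\left(-60 \right)}} = \frac{-42781 - 13537}{50083 + \left(\frac{863}{432} - \frac{1}{864 \cdot 3600}\right)} = \frac{-42781 + \left(-21995 + 8458\right)}{50083 + \left(\frac{863}{432} - \frac{1}{3110400}\right)} = \frac{-42781 - 13537}{50083 + \left(\frac{863}{432} - \frac{1}{3110400}\right)} = - \frac{56318}{50083 + \frac{6213599}{3110400}} = - \frac{56318}{\frac{155784376799}{3110400}} = \left(-56318\right) \frac{3110400}{155784376799} = - \frac{175171507200}{155784376799}$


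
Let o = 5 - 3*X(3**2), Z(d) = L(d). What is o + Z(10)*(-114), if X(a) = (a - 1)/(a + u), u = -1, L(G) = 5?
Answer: -568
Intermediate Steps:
Z(d) = 5
X(a) = 1 (X(a) = (a - 1)/(a - 1) = (-1 + a)/(-1 + a) = 1)
o = 2 (o = 5 - 3*1 = 5 - 3 = 2)
o + Z(10)*(-114) = 2 + 5*(-114) = 2 - 570 = -568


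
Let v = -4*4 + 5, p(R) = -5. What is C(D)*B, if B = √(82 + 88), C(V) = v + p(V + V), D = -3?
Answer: -16*√170 ≈ -208.61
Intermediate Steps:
v = -11 (v = -16 + 5 = -11)
C(V) = -16 (C(V) = -11 - 5 = -16)
B = √170 ≈ 13.038
C(D)*B = -16*√170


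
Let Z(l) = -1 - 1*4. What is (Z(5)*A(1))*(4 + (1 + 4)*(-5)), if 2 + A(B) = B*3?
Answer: 105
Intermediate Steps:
Z(l) = -5 (Z(l) = -1 - 4 = -5)
A(B) = -2 + 3*B (A(B) = -2 + B*3 = -2 + 3*B)
(Z(5)*A(1))*(4 + (1 + 4)*(-5)) = (-5*(-2 + 3*1))*(4 + (1 + 4)*(-5)) = (-5*(-2 + 3))*(4 + 5*(-5)) = (-5*1)*(4 - 25) = -5*(-21) = 105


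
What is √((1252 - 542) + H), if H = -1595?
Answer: I*√885 ≈ 29.749*I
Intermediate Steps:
√((1252 - 542) + H) = √((1252 - 542) - 1595) = √(710 - 1595) = √(-885) = I*√885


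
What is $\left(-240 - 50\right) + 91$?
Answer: $-199$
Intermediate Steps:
$\left(-240 - 50\right) + 91 = -290 + 91 = -199$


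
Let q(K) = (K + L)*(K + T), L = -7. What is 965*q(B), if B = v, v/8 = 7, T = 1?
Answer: 2695245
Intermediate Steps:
v = 56 (v = 8*7 = 56)
B = 56
q(K) = (1 + K)*(-7 + K) (q(K) = (K - 7)*(K + 1) = (-7 + K)*(1 + K) = (1 + K)*(-7 + K))
965*q(B) = 965*(-7 + 56**2 - 6*56) = 965*(-7 + 3136 - 336) = 965*2793 = 2695245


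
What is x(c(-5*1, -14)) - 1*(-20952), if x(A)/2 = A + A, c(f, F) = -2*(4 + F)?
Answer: 21032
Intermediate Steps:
c(f, F) = -8 - 2*F
x(A) = 4*A (x(A) = 2*(A + A) = 2*(2*A) = 4*A)
x(c(-5*1, -14)) - 1*(-20952) = 4*(-8 - 2*(-14)) - 1*(-20952) = 4*(-8 + 28) + 20952 = 4*20 + 20952 = 80 + 20952 = 21032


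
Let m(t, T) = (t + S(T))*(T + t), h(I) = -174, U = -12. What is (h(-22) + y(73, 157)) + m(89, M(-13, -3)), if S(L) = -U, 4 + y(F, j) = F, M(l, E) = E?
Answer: 8581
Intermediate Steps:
y(F, j) = -4 + F
S(L) = 12 (S(L) = -1*(-12) = 12)
m(t, T) = (12 + t)*(T + t) (m(t, T) = (t + 12)*(T + t) = (12 + t)*(T + t))
(h(-22) + y(73, 157)) + m(89, M(-13, -3)) = (-174 + (-4 + 73)) + (89**2 + 12*(-3) + 12*89 - 3*89) = (-174 + 69) + (7921 - 36 + 1068 - 267) = -105 + 8686 = 8581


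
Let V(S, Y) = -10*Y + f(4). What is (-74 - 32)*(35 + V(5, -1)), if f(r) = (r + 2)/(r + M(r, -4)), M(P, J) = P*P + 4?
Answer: -9593/2 ≈ -4796.5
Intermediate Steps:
M(P, J) = 4 + P**2 (M(P, J) = P**2 + 4 = 4 + P**2)
f(r) = (2 + r)/(4 + r + r**2) (f(r) = (r + 2)/(r + (4 + r**2)) = (2 + r)/(4 + r + r**2))
V(S, Y) = 1/4 - 10*Y (V(S, Y) = -10*Y + (2 + 4)/(4 + 4 + 4**2) = -10*Y + 6/(4 + 4 + 16) = -10*Y + 6/24 = -10*Y + (1/24)*6 = -10*Y + 1/4 = 1/4 - 10*Y)
(-74 - 32)*(35 + V(5, -1)) = (-74 - 32)*(35 + (1/4 - 10*(-1))) = -106*(35 + (1/4 + 10)) = -106*(35 + 41/4) = -106*181/4 = -9593/2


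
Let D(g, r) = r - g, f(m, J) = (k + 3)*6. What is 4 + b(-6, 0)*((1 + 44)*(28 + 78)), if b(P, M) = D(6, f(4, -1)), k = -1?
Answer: 28624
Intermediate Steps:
f(m, J) = 12 (f(m, J) = (-1 + 3)*6 = 2*6 = 12)
b(P, M) = 6 (b(P, M) = 12 - 1*6 = 12 - 6 = 6)
4 + b(-6, 0)*((1 + 44)*(28 + 78)) = 4 + 6*((1 + 44)*(28 + 78)) = 4 + 6*(45*106) = 4 + 6*4770 = 4 + 28620 = 28624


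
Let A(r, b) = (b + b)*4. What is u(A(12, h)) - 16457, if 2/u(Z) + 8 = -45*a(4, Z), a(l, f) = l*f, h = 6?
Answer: -71160069/4324 ≈ -16457.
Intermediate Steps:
A(r, b) = 8*b (A(r, b) = (2*b)*4 = 8*b)
a(l, f) = f*l
u(Z) = 2/(-8 - 180*Z) (u(Z) = 2/(-8 - 45*Z*4) = 2/(-8 - 180*Z))
u(A(12, h)) - 16457 = -1/(4 + 90*(8*6)) - 16457 = -1/(4 + 90*48) - 16457 = -1/(4 + 4320) - 16457 = -1/4324 - 16457 = -71160069/4324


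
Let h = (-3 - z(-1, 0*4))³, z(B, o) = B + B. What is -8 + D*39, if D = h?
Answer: -47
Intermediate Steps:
z(B, o) = 2*B
h = -1 (h = (-3 - 2*(-1))³ = (-3 - 1*(-2))³ = (-3 + 2)³ = (-1)³ = -1)
D = -1
-8 + D*39 = -8 - 1*39 = -8 - 39 = -47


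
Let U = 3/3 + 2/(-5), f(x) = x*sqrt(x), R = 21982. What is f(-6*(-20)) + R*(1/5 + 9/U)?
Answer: 1670632/5 + 240*sqrt(30) ≈ 3.3544e+5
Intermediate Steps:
f(x) = x**(3/2)
U = 3/5 (U = 3*(1/3) + 2*(-1/5) = 1 - 2/5 = 3/5 ≈ 0.60000)
f(-6*(-20)) + R*(1/5 + 9/U) = (-6*(-20))**(3/2) + 21982*(1/5 + 9/(3/5)) = 120**(3/2) + 21982*(1*(1/5) + 9*(5/3)) = 240*sqrt(30) + 21982*(1/5 + 15) = 240*sqrt(30) + 21982*(76/5) = 240*sqrt(30) + 1670632/5 = 1670632/5 + 240*sqrt(30)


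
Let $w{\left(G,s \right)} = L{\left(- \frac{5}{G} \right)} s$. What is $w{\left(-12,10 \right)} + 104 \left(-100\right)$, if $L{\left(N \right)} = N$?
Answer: $- \frac{62375}{6} \approx -10396.0$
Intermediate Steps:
$w{\left(G,s \right)} = - \frac{5 s}{G}$ ($w{\left(G,s \right)} = - \frac{5}{G} s = - \frac{5 s}{G}$)
$w{\left(-12,10 \right)} + 104 \left(-100\right) = \left(-5\right) 10 \frac{1}{-12} + 104 \left(-100\right) = \left(-5\right) 10 \left(- \frac{1}{12}\right) - 10400 = \frac{25}{6} - 10400 = - \frac{62375}{6}$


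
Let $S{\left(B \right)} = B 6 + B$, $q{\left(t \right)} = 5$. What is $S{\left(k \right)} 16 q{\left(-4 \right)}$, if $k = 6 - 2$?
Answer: $2240$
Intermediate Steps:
$k = 4$
$S{\left(B \right)} = 7 B$ ($S{\left(B \right)} = 6 B + B = 7 B$)
$S{\left(k \right)} 16 q{\left(-4 \right)} = 7 \cdot 4 \cdot 16 \cdot 5 = 28 \cdot 16 \cdot 5 = 448 \cdot 5 = 2240$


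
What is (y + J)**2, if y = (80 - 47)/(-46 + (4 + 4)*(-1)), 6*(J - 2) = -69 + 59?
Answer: 25/324 ≈ 0.077160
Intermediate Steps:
J = 1/3 (J = 2 + (-69 + 59)/6 = 2 + (1/6)*(-10) = 2 - 5/3 = 1/3 ≈ 0.33333)
y = -11/18 (y = 33/(-46 + 8*(-1)) = 33/(-46 - 8) = 33/(-54) = 33*(-1/54) = -11/18 ≈ -0.61111)
(y + J)**2 = (-11/18 + 1/3)**2 = (-5/18)**2 = 25/324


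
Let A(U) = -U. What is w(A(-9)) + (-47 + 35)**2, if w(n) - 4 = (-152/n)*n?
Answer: -4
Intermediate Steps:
w(n) = -148 (w(n) = 4 + (-152/n)*n = 4 - 152 = -148)
w(A(-9)) + (-47 + 35)**2 = -148 + (-47 + 35)**2 = -148 + (-12)**2 = -148 + 144 = -4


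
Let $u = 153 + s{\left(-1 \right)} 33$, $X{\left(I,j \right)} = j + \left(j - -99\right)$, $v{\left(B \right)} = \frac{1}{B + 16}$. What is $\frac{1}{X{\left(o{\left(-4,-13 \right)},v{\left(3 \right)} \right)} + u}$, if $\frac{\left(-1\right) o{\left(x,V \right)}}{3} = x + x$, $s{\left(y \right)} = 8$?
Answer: $\frac{19}{9806} \approx 0.0019376$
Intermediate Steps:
$o{\left(x,V \right)} = - 6 x$ ($o{\left(x,V \right)} = - 3 \left(x + x\right) = - 3 \cdot 2 x = - 6 x$)
$v{\left(B \right)} = \frac{1}{16 + B}$
$X{\left(I,j \right)} = 99 + 2 j$ ($X{\left(I,j \right)} = j + \left(j + 99\right) = j + \left(99 + j\right) = 99 + 2 j$)
$u = 417$ ($u = 153 + 8 \cdot 33 = 153 + 264 = 417$)
$\frac{1}{X{\left(o{\left(-4,-13 \right)},v{\left(3 \right)} \right)} + u} = \frac{1}{\left(99 + \frac{2}{16 + 3}\right) + 417} = \frac{1}{\left(99 + \frac{2}{19}\right) + 417} = \frac{1}{\frac{1883}{19} + 417} = \frac{1}{\frac{9806}{19}} = \frac{19}{9806}$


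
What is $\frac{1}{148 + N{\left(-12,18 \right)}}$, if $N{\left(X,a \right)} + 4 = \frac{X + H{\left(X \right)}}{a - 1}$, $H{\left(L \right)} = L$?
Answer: $\frac{17}{2424} \approx 0.0070132$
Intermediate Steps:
$N{\left(X,a \right)} = -4 + \frac{2 X}{-1 + a}$ ($N{\left(X,a \right)} = -4 + \frac{X + X}{a - 1} = -4 + \frac{2 X}{-1 + a}$)
$\frac{1}{148 + N{\left(-12,18 \right)}} = \frac{1}{148 + \frac{2 \left(2 - 12 - 36\right)}{-1 + 18}} = \frac{1}{148 + \frac{2 \left(2 - 12 - 36\right)}{17}} = \frac{1}{148 + 2 \cdot \frac{1}{17} \left(-46\right)} = \frac{1}{148 - \frac{92}{17}} = \frac{1}{\frac{2424}{17}} = \frac{17}{2424}$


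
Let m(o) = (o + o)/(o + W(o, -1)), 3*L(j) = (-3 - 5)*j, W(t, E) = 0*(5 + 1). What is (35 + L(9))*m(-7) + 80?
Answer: 102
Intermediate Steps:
W(t, E) = 0 (W(t, E) = 0*6 = 0)
L(j) = -8*j/3 (L(j) = ((-3 - 5)*j)/3 = (-8*j)/3 = -8*j/3)
m(o) = 2 (m(o) = (o + o)/(o + 0) = (2*o)/o = 2)
(35 + L(9))*m(-7) + 80 = (35 - 8/3*9)*2 + 80 = (35 - 24)*2 + 80 = 11*2 + 80 = 22 + 80 = 102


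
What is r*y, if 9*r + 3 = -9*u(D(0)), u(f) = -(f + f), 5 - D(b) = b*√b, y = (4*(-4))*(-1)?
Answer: 464/3 ≈ 154.67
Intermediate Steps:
y = 16 (y = -16*(-1) = 16)
D(b) = 5 - b^(3/2) (D(b) = 5 - b*√b = 5 - b^(3/2))
u(f) = -2*f
r = 29/3 (r = -⅓ + (-(-18)*(5 - 0^(3/2)))/9 = -⅓ + (-(-18)*(5 - 1*0))/9 = -⅓ + (-(-18)*(5 + 0))/9 = -⅓ + (-(-18)*5)/9 = -⅓ + (-9*(-10))/9 = -⅓ + (⅑)*90 = -⅓ + 10 = 29/3 ≈ 9.6667)
r*y = (29/3)*16 = 464/3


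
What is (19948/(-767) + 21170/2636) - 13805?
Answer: -13973730099/1010906 ≈ -13823.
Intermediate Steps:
(19948/(-767) + 21170/2636) - 13805 = (19948*(-1/767) + 21170*(1/2636)) - 13805 = (-19948/767 + 10585/1318) - 13805 = -18172769/1010906 - 13805 = -13973730099/1010906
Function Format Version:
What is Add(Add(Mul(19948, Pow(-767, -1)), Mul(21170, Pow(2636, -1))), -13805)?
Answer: Rational(-13973730099, 1010906) ≈ -13823.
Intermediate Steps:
Add(Add(Mul(19948, Pow(-767, -1)), Mul(21170, Pow(2636, -1))), -13805) = Add(Add(Mul(19948, Rational(-1, 767)), Mul(21170, Rational(1, 2636))), -13805) = Add(Add(Rational(-19948, 767), Rational(10585, 1318)), -13805) = Add(Rational(-18172769, 1010906), -13805) = Rational(-13973730099, 1010906)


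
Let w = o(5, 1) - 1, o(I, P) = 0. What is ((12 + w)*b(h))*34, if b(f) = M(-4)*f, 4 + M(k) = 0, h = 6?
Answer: -8976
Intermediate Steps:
M(k) = -4 (M(k) = -4 + 0 = -4)
w = -1 (w = 0 - 1 = -1)
b(f) = -4*f
((12 + w)*b(h))*34 = ((12 - 1)*(-4*6))*34 = (11*(-24))*34 = -264*34 = -8976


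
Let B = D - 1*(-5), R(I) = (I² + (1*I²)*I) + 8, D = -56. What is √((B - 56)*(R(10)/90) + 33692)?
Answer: √7284310/15 ≈ 179.93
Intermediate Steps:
R(I) = 8 + I² + I³ (R(I) = (I² + I²*I) + 8 = (I² + I³) + 8 = 8 + I² + I³)
B = -51 (B = -56 - 1*(-5) = -56 + 5 = -51)
√((B - 56)*(R(10)/90) + 33692) = √((-51 - 56)*((8 + 10² + 10³)/90) + 33692) = √(-107*(8 + 100 + 1000)/90 + 33692) = √(-118556/90 + 33692) = √(-107*554/45 + 33692) = √(-59278/45 + 33692) = √(1456862/45) = √7284310/15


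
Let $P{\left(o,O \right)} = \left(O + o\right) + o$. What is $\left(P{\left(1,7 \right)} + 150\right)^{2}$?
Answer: $25281$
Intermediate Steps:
$P{\left(o,O \right)} = O + 2 o$
$\left(P{\left(1,7 \right)} + 150\right)^{2} = \left(\left(7 + 2 \cdot 1\right) + 150\right)^{2} = \left(\left(7 + 2\right) + 150\right)^{2} = \left(9 + 150\right)^{2} = 159^{2} = 25281$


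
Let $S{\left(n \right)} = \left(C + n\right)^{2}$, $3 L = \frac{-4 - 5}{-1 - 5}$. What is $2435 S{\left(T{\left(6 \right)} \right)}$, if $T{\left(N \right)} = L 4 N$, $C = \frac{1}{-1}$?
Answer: $294635$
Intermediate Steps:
$C = -1$
$L = \frac{1}{2}$ ($L = \frac{\left(-4 - 5\right) \frac{1}{-1 - 5}}{3} = \frac{\left(-9\right) \frac{1}{-6}}{3} = \frac{\left(-9\right) \left(- \frac{1}{6}\right)}{3} = \frac{1}{3} \cdot \frac{3}{2} = \frac{1}{2} \approx 0.5$)
$T{\left(N \right)} = 2 N$ ($T{\left(N \right)} = \frac{1}{2} \cdot 4 N = 2 N$)
$S{\left(n \right)} = \left(-1 + n\right)^{2}$
$2435 S{\left(T{\left(6 \right)} \right)} = 2435 \left(-1 + 2 \cdot 6\right)^{2} = 2435 \left(-1 + 12\right)^{2} = 2435 \cdot 11^{2} = 2435 \cdot 121 = 294635$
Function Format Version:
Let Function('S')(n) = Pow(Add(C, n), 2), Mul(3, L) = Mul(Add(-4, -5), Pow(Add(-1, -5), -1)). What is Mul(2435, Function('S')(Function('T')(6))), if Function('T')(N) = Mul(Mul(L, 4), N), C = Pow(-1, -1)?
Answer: 294635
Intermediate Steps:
C = -1
L = Rational(1, 2) (L = Mul(Rational(1, 3), Mul(Add(-4, -5), Pow(Add(-1, -5), -1))) = Mul(Rational(1, 3), Mul(-9, Pow(-6, -1))) = Mul(Rational(1, 3), Mul(-9, Rational(-1, 6))) = Mul(Rational(1, 3), Rational(3, 2)) = Rational(1, 2) ≈ 0.50000)
Function('T')(N) = Mul(2, N) (Function('T')(N) = Mul(Mul(Rational(1, 2), 4), N) = Mul(2, N))
Function('S')(n) = Pow(Add(-1, n), 2)
Mul(2435, Function('S')(Function('T')(6))) = Mul(2435, Pow(Add(-1, Mul(2, 6)), 2)) = Mul(2435, Pow(Add(-1, 12), 2)) = Mul(2435, Pow(11, 2)) = Mul(2435, 121) = 294635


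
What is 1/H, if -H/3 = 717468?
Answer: -1/2152404 ≈ -4.6460e-7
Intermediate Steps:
H = -2152404 (H = -3*717468 = -2152404)
1/H = 1/(-2152404) = -1/2152404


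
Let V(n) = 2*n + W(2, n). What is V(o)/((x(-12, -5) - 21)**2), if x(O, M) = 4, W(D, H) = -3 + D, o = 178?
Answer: 355/289 ≈ 1.2284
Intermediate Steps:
V(n) = -1 + 2*n (V(n) = 2*n + (-3 + 2) = 2*n - 1 = -1 + 2*n)
V(o)/((x(-12, -5) - 21)**2) = (-1 + 2*178)/((4 - 21)**2) = (-1 + 356)/((-17)**2) = 355/289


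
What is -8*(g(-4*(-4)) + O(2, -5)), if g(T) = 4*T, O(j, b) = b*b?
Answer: -712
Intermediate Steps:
O(j, b) = b²
-8*(g(-4*(-4)) + O(2, -5)) = -8*(4*(-4*(-4)) + (-5)²) = -8*(4*16 + 25) = -8*(64 + 25) = -8*89 = -712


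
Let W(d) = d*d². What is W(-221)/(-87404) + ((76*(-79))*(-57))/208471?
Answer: 2280119092643/18221199284 ≈ 125.14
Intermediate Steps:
W(d) = d³
W(-221)/(-87404) + ((76*(-79))*(-57))/208471 = (-221)³/(-87404) + ((76*(-79))*(-57))/208471 = -10793861*(-1/87404) - 6004*(-57)*(1/208471) = 10793861/87404 + 342228*(1/208471) = 10793861/87404 + 342228/208471 = 2280119092643/18221199284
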